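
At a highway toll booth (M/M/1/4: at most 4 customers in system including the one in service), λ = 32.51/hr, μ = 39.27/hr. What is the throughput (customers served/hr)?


ρ = 0.8279; P_K = (1−ρ)ρ^4/(1−ρ^5) = 0.132300
λ_eff = λ(1 − P_K) = 32.51·(1 − 0.132300) = 32.51·0.867700 = 28.2089 /hr

Final: 28.2089 /hr


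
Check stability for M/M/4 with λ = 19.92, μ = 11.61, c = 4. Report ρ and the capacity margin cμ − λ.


Total capacity cμ = 4·11.61 = 46.44/hr
ρ = λ/(cμ) = 19.92/46.44 = 0.4289
Stable ⇔ ρ < 1: YES
Spare capacity = cμ − λ = 46.44 − 19.92 = 26.52/hr

Final: ρ = 0.4289; stable; margin = 26.52/hr


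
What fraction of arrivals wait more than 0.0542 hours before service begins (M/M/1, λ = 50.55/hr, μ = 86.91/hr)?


ρ = 50.55/86.91 = 0.5816
P(Wq > t) = ρ·e^{−(μ−λ)t} = 0.5816·e^{−1.9707}
= 0.5816·0.139358 = 0.081055

Final: 0.081055


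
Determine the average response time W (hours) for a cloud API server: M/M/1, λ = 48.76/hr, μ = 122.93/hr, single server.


W = 1/(μ−λ) = 1/(122.93 − 48.76) = 1/74.17 = 0.01348 hr

Final: 0.01348 hr


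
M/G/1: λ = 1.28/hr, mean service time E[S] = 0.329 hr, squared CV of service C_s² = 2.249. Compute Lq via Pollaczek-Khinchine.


ρ = λ·E[S] = 1.28·0.329 = 0.4211
Lq = ρ²(1+C_s²)/(2(1−ρ)) = 0.1773·(1+2.249)/(2·0.5789)
= 0.1773·3.2490/1.1578 = 0.49767

Final: 0.49767


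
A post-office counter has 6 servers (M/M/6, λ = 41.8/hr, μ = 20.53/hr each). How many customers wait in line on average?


a = λ/μ = 2.0360; ρ = a/6 = 0.3393
P₀ = 0.130329
Lq = P₀·a^c·ρ / (c!·(1−ρ)²) = 0.130329·71.24001·0.3393/(720·0.43647)
= 0.01003

Final: 0.01003


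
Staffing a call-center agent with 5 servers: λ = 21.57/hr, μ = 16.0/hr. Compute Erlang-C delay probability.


a = λ/μ = 1.3481; ρ = a/5 = 0.2696
P₀ = 0.259495 (from M/M/c formula)
C(c,a) = [a^c/(c!(1−ρ))]·P₀ = [4.45298/(120·0.7304)]·0.259495
= 0.05081·0.259495 = 0.013184

Final: 0.013184


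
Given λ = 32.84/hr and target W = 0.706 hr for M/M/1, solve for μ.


W = 1/(μ−λ) ⇒ μ − λ = 1/W = 1/0.706 = 1.4164
μ = λ + 1/W = 32.84 + 1.4164 = 34.2564 per hr

Final: 34.2564 /hr


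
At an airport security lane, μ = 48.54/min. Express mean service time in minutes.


Mean service time = 1/μ = 1/48.54 minute = 0.02060 minute
In minutes: 0.02060 × 1 = 0.02060 min

Final: 0.02060 min


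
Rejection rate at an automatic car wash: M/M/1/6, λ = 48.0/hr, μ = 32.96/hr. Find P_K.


ρ = λ/μ = 48.0/32.96 = 1.4563
P_K = (1−ρ)ρ^K/(1−ρ^(K+1)) = (-0.4563·9.539469)/(1 − 13.892431)
= -4.352962/-12.892431 = 0.337637

Final: 0.337637


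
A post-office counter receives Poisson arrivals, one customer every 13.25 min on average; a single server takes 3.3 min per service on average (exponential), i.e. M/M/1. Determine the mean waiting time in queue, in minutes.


λ = 60/13.25 = 4.5283 /hr
μ = 60/3.3 = 18.1818 /hr
ρ = λ/μ = 4.5283/18.1818 = 0.2491
Wq = ρ/(μ−λ) = 0.2491/(18.1818−4.5283) = 0.01824 hr
In minutes: 0.01824·60 = 1.094 min

Final: 1.094 min


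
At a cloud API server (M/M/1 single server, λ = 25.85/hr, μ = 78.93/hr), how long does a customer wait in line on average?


ρ = 25.85/78.93 = 0.3275
Wq = ρ/(μ−λ) = 0.3275/(78.93 − 25.85) = 0.3275/53.08 = 0.006170 hr

Final: 0.006170 hr


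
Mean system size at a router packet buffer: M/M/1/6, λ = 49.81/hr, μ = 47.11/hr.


ρ = 49.81/47.11 = 1.0573
L = ρ[1 − (K+1)ρ^K + Kρ^(K+1)] / [(1−ρ)(1−ρ^(K+1))]
Numerator: 1.0573·(1 − 7·1.397078 + 6·1.477148) = 0.088120
Denominator: (-0.05731)·(-0.477148) = 0.027347
L = 0.088120/0.027347 = 3.2223

Final: 3.2223


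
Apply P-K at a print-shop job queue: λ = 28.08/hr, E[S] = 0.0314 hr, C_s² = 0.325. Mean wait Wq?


ρ = λ·E[S] = 28.08·0.0314 = 0.8817
E[S²] = E[S]²(1+C_s²) = 0.0314²·(1+0.325) = 0.001306
Wq = λ·E[S²]/(2(1−ρ)) = 28.08·0.001306/(2·0.1183) = 0.15506 hr

Final: 0.15506 hr


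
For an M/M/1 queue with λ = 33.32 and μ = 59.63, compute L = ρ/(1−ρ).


ρ = λ/μ = 33.32/59.63 = 0.5588
L = ρ/(1−ρ) = 0.5588/(1 − 0.5588) = 0.5588/0.4412 = 1.2664

Final: 1.2664


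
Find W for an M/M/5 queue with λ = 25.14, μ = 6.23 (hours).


a = 4.0353; ρ = 0.8071; P₀ = 0.012286
Lq = P₀·a^c·ρ/(c!(1−ρ)²) = 2.37516
Wq = Lq/λ = 2.37516/25.14 = 0.09448 hr
W = Wq + 1/μ = 0.09448 + 0.16051 = 0.25499 hr

Final: 0.25499 hr


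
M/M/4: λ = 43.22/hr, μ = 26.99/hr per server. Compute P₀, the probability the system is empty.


a = λ/μ = 43.22/26.99 = 1.6013; ρ = a/c = 0.4003
Σ_{k=0}^{3} a^k/k! (terms k=0..3) = 1.00000 + 1.60133 + 1.28214 + 0.68438 = 4.56784
Tail: a^4/(4!(1−ρ)) = 6.57548/(24·0.5997) = 0.45688
P₀ = 1/(4.56784 + 0.45688) = 1/5.02473 = 0.199016

Final: 0.199016


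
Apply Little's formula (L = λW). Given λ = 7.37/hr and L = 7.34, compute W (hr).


W = L/λ = 7.34/7.37 = 0.9959 hr

Final: 0.9959 hr


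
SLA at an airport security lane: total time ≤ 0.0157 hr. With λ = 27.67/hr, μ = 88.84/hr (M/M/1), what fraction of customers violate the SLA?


W ~ Exponential(μ−λ) for M/M/1.
μ − λ = 88.84 − 27.67 = 61.1700
P(W > t) = e^{−(μ−λ)t} = e^{−0.9604} = 0.382752

Final: 0.382752


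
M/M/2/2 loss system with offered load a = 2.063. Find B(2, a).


B(c,a) = (a^c/c!) / Σ_{k=0}^{c} a^k/k!
a^2/2! = 2.127985
Σ terms (k=0..2): 1.00000 + 2.06300 + 2.12798 = 5.190985
B = 2.127985/5.190985 = 0.409939

Final: 0.409939


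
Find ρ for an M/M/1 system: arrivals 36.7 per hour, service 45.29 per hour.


ρ = λ/μ = 36.7/45.29 = 0.8103

Final: 0.8103


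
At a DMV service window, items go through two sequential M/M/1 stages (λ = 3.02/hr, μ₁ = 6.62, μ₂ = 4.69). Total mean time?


Each node sees arrival rate λ = 3.02/hr (tandem ⇒ throughput preserved).
W₁ = 1/(μ₁−λ) = 1/(6.62−3.02) = 0.27778 hr
W₂ = 1/(μ₂−λ) = 1/(4.69−3.02) = 0.59880 hr
W_total = W₁ + W₂ = 0.27778 + 0.59880 = 0.87658 hr

Final: 0.87658 hr


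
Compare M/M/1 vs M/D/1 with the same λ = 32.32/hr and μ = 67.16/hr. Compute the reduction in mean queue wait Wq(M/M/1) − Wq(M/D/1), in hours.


ρ = 32.32/67.16 = 0.4812
Wq(M/M/1) = ρ/(μ−λ) = 0.4812/34.84 = 0.01381 hr
Wq(M/D/1) = ρ/(2(μ−λ)) = 0.006906 hr
Savings = 0.01381 − 0.006906 = 0.006906 hr

Final: 0.006906 hr


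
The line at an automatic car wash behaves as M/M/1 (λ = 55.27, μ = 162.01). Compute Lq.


ρ = 55.27/162.01 = 0.3412
Lq = ρ²/(1−ρ) = 0.1164/0.6588 = 0.1766

Final: 0.1766


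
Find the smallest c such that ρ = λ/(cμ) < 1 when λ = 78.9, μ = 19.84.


Stability requires cμ > λ ⇔ c > λ/μ.
λ/μ = 78.9/19.84 = 3.9768
Minimum integer c = ⌊3.9768⌋ + 1 = 4
Check: 4·19.84 = 79.36 > 78.9, while 3·19.84 = 59.52 ≤ 78.9

Final: 4 servers


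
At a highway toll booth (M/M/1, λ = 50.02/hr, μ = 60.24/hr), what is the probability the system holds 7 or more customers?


ρ = 50.02/60.24 = 0.8303
P(N ≥ n) = ρ^n = 0.8303^7 = 0.272152

Final: 0.272152


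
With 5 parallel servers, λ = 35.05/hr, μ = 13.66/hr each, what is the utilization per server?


ρ = λ/(cμ) = 35.05/(5·13.66) = 35.05/68.30 = 0.5132

Final: 0.5132


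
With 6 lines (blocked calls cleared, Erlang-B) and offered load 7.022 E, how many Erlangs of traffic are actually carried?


B(6,7.022) = 0.332702 (Erlang-B)
Carried load = a(1 − B) = 7.022·(1 − 0.332702) = 7.022·0.667298 = 4.6858 E

Final: 4.6858 Erlangs


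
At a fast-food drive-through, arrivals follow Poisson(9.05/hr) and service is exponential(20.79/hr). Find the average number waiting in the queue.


ρ = 9.05/20.79 = 0.4353
Lq = ρ²/(1−ρ) = 0.1895/0.5647 = 0.3356

Final: 0.3356


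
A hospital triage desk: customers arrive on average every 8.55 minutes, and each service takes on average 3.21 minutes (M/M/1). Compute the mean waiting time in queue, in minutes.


λ = 60/8.55 = 7.0175 /hr
μ = 60/3.21 = 18.6916 /hr
ρ = λ/μ = 7.0175/18.6916 = 0.3754
Wq = ρ/(μ−λ) = 0.3754/(18.6916−7.0175) = 0.03216 hr
In minutes: 0.03216·60 = 1.930 min

Final: 1.930 min


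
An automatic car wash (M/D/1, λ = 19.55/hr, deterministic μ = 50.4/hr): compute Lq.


ρ = 19.55/50.4 = 0.3879
M/D/1: Lq = ρ²/(2(1−ρ)) = 0.1505/(2·0.6121) = 0.12291

Final: 0.12291


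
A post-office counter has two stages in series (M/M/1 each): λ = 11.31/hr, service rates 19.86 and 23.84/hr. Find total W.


Each node sees arrival rate λ = 11.31/hr (tandem ⇒ throughput preserved).
W₁ = 1/(μ₁−λ) = 1/(19.86−11.31) = 0.11696 hr
W₂ = 1/(μ₂−λ) = 1/(23.84−11.31) = 0.07981 hr
W_total = W₁ + W₂ = 0.11696 + 0.07981 = 0.19677 hr

Final: 0.19677 hr


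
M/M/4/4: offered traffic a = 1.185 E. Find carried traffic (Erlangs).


B(4,1.185) = 0.025307 (Erlang-B)
Carried load = a(1 − B) = 1.185·(1 − 0.025307) = 1.185·0.974693 = 1.1550 E

Final: 1.1550 Erlangs


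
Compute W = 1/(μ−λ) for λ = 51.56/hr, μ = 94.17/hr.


W = 1/(μ−λ) = 1/(94.17 − 51.56) = 1/42.61 = 0.02347 hr

Final: 0.02347 hr


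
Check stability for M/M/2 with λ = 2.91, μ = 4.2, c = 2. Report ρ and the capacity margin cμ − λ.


Total capacity cμ = 2·4.2 = 8.40/hr
ρ = λ/(cμ) = 2.91/8.40 = 0.3464
Stable ⇔ ρ < 1: YES
Spare capacity = cμ − λ = 8.40 − 2.91 = 5.49/hr

Final: ρ = 0.3464; stable; margin = 5.49/hr


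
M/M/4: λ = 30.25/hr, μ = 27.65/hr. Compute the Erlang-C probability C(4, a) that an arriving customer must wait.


a = λ/μ = 1.0940; ρ = a/4 = 0.2735
P₀ = 0.334125 (from M/M/c formula)
C(c,a) = [a^c/(c!(1−ρ))]·P₀ = [1.43259/(24·0.7265)]·0.334125
= 0.08216·0.334125 = 0.027453

Final: 0.027453


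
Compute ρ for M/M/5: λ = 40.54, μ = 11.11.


ρ = λ/(cμ) = 40.54/(5·11.11) = 40.54/55.55 = 0.7298

Final: 0.7298


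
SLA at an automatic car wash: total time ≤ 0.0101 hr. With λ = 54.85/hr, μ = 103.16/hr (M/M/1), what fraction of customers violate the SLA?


W ~ Exponential(μ−λ) for M/M/1.
μ − λ = 103.16 − 54.85 = 48.3100
P(W > t) = e^{−(μ−λ)t} = e^{−0.4879} = 0.613895

Final: 0.613895


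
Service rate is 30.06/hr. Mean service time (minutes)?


Mean service time = 1/μ = 1/30.06 hour = 0.03327 hour
In minutes: 0.03327 × 60 = 1.9960 min

Final: 1.9960 min


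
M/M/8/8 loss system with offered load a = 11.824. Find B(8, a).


B(c,a) = (a^c/c!) / Σ_{k=0}^{c} a^k/k!
a^8/8! = 9475.340926
Σ terms (k=0..8): 1.00000 + 11.82400 + 69.90349 + 275.51295 + 814.41627 + 1925.93160 + 3795.36921 + 6410.92079 + 9475.34093 = 22780.219232
B = 9475.340926/22780.219232 = 0.415946

Final: 0.415946


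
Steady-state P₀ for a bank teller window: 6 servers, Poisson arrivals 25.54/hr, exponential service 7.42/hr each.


a = λ/μ = 25.54/7.42 = 3.4420; ρ = a/c = 0.5737
Σ_{k=0}^{5} a^k/k! (terms k=0..5) = 1.00000 + 3.44205 + 5.92385 + 6.79673 + 5.84866 + 4.02628 = 27.03756
Tail: a^6/(6!(1−ρ)) = 1663.03705/(720·0.4263) = 5.41787
P₀ = 1/(27.03756 + 5.41787) = 1/32.45543 = 0.030811

Final: 0.030811


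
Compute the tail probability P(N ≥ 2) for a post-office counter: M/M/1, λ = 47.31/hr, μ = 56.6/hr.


ρ = 47.31/56.6 = 0.8359
P(N ≥ n) = ρ^n = 0.8359^2 = 0.698672

Final: 0.698672


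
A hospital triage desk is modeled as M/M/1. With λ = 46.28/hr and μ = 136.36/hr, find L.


ρ = λ/μ = 46.28/136.36 = 0.3394
L = ρ/(1−ρ) = 0.3394/(1 − 0.3394) = 0.3394/0.6606 = 0.5138

Final: 0.5138


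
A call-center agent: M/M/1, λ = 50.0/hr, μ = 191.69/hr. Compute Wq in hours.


ρ = 50.0/191.69 = 0.2608
Wq = ρ/(μ−λ) = 0.2608/(191.69 − 50.0) = 0.2608/141.69 = 0.001841 hr

Final: 0.001841 hr


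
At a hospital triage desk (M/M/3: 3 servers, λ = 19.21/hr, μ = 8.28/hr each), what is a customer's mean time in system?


a = 2.3200; ρ = 0.7733; P₀ = 0.065814
Lq = P₀·a^c·ρ/(c!(1−ρ)²) = 2.06215
Wq = Lq/λ = 2.06215/19.21 = 0.10735 hr
W = Wq + 1/μ = 0.10735 + 0.12077 = 0.22812 hr

Final: 0.22812 hr


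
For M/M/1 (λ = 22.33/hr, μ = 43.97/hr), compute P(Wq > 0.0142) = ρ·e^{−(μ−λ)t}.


ρ = 22.33/43.97 = 0.5078
P(Wq > t) = ρ·e^{−(μ−λ)t} = 0.5078·e^{−0.3073}
= 0.5078·0.735439 = 0.373490

Final: 0.373490


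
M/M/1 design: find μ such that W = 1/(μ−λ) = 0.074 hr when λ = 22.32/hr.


W = 1/(μ−λ) ⇒ μ − λ = 1/W = 1/0.074 = 13.5135
μ = λ + 1/W = 22.32 + 13.5135 = 35.8335 per hr

Final: 35.8335 /hr


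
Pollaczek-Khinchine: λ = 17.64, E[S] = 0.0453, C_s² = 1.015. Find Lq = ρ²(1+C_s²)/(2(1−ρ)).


ρ = λ·E[S] = 17.64·0.0453 = 0.7991
Lq = ρ²(1+C_s²)/(2(1−ρ)) = 0.6385·(1+1.015)/(2·0.2009)
= 0.6385·2.0150/0.4018 = 3.20215

Final: 3.20215


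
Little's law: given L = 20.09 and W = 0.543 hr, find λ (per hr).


λ = L/W = 20.09/0.543 = 36.9982 /hr

Final: 36.9982 /hr


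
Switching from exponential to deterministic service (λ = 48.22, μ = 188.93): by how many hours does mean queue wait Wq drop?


ρ = 48.22/188.93 = 0.2552
Wq(M/M/1) = ρ/(μ−λ) = 0.2552/140.71 = 0.001814 hr
Wq(M/D/1) = ρ/(2(μ−λ)) = 0.0009069 hr
Savings = 0.001814 − 0.0009069 = 0.0009069 hr

Final: 0.0009069 hr


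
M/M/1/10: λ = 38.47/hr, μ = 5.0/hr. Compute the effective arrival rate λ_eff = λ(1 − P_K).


ρ = 7.6940; P_K = (1−ρ)ρ^10/(1−ρ^11) = 0.870029
λ_eff = λ(1 − P_K) = 38.47·(1 − 0.870029) = 38.47·0.129971 = 5.0000 /hr

Final: 5.0000 /hr


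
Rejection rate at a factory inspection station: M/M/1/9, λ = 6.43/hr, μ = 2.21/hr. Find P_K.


ρ = λ/μ = 6.43/2.21 = 2.9095
P_K = (1−ρ)ρ^K/(1−ρ^(K+1)) = (-1.9095·14940.608755)/(1 − 43469.734974)
= -28529.126219/-43468.734974 = 0.656314

Final: 0.656314


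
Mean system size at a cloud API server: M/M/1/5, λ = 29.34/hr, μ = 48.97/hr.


ρ = 29.34/48.97 = 0.5991
L = ρ[1 − (K+1)ρ^K + Kρ^(K+1)] / [(1−ρ)(1−ρ^(K+1))]
Numerator: 0.5991·(1 − 6·0.077206 + 5·0.046257) = 0.460172
Denominator: (0.4009)·(0.953743) = 0.382315
L = 0.460172/0.382315 = 1.2036

Final: 1.2036


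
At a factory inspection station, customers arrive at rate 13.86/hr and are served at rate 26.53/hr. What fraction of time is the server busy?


ρ = λ/μ = 13.86/26.53 = 0.5224

Final: 0.5224


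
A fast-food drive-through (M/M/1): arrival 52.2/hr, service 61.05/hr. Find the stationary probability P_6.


ρ = 52.2/61.05 = 0.8550
P_n = (1−ρ)·ρ^n = (1 − 0.8550)·0.8550^6 = 0.1450·0.390759 = 0.056646

Final: 0.056646


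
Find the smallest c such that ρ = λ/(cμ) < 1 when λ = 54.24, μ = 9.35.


Stability requires cμ > λ ⇔ c > λ/μ.
λ/μ = 54.24/9.35 = 5.8011
Minimum integer c = ⌊5.8011⌋ + 1 = 6
Check: 6·9.35 = 56.10 > 54.24, while 5·9.35 = 46.75 ≤ 54.24

Final: 6 servers


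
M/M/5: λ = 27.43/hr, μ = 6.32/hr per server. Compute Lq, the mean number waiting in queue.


a = λ/μ = 4.3402; ρ = a/5 = 0.8680
P₀ = 0.007121
Lq = P₀·a^c·ρ / (c!·(1−ρ)²) = 0.007121·1540.08130·0.8680/(120·0.01741)
= 4.55572

Final: 4.55572


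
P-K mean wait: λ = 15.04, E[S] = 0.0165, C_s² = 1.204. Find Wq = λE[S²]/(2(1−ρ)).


ρ = λ·E[S] = 15.04·0.0165 = 0.2482
E[S²] = E[S]²(1+C_s²) = 0.0165²·(1+1.204) = 0.0006000
Wq = λ·E[S²]/(2(1−ρ)) = 15.04·0.0006000/(2·0.7518) = 0.006002 hr

Final: 0.006002 hr


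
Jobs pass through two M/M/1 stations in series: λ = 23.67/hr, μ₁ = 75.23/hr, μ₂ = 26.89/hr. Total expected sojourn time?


Each node sees arrival rate λ = 23.67/hr (tandem ⇒ throughput preserved).
W₁ = 1/(μ₁−λ) = 1/(75.23−23.67) = 0.01939 hr
W₂ = 1/(μ₂−λ) = 1/(26.89−23.67) = 0.31056 hr
W_total = W₁ + W₂ = 0.01939 + 0.31056 = 0.32995 hr

Final: 0.32995 hr


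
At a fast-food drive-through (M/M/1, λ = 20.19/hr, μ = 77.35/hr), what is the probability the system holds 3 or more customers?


ρ = 20.19/77.35 = 0.2610
P(N ≥ n) = ρ^n = 0.2610^3 = 0.017784

Final: 0.017784


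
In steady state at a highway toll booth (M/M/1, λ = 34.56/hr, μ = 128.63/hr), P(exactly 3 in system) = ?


ρ = 34.56/128.63 = 0.2687
P_n = (1−ρ)·ρ^n = (1 − 0.2687)·0.2687^3 = 0.7313·0.019395 = 0.014184

Final: 0.014184


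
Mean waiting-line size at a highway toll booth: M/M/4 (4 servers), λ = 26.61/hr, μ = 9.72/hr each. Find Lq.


a = λ/μ = 2.7377; ρ = a/4 = 0.6844
P₀ = 0.054582
Lq = P₀·a^c·ρ / (c!·(1−ρ)²) = 0.054582·56.17130·0.6844/(24·0.09959)
= 0.87788

Final: 0.87788


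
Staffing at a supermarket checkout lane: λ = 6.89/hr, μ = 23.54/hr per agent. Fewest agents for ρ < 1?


Stability requires cμ > λ ⇔ c > λ/μ.
λ/μ = 6.89/23.54 = 0.2927
Minimum integer c = ⌊0.2927⌋ + 1 = 1
Check: 1·23.54 = 23.54 > 6.89, while 0·23.54 = 0.00 ≤ 6.89

Final: 1 servers


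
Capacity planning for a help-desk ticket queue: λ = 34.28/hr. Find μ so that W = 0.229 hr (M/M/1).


W = 1/(μ−λ) ⇒ μ − λ = 1/W = 1/0.229 = 4.3668
μ = λ + 1/W = 34.28 + 4.3668 = 38.6468 per hr

Final: 38.6468 /hr


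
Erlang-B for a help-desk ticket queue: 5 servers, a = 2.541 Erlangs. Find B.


B(c,a) = (a^c/c!) / Σ_{k=0}^{c} a^k/k!
a^5/5! = 0.882759
Σ terms (k=0..5): 1.00000 + 2.54100 + 3.22834 + 2.73440 + 1.73703 + 0.88276 = 12.123534
B = 0.882759/12.123534 = 0.072814

Final: 0.072814


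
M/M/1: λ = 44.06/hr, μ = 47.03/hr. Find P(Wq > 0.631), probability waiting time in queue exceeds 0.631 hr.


ρ = 44.06/47.03 = 0.9368
P(Wq > t) = ρ·e^{−(μ−λ)t} = 0.9368·e^{−1.8741}
= 0.9368·0.153498 = 0.143804

Final: 0.143804


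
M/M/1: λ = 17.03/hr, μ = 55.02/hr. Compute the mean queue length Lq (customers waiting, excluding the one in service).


ρ = 17.03/55.02 = 0.3095
Lq = ρ²/(1−ρ) = 0.09580/0.6905 = 0.1388

Final: 0.1388


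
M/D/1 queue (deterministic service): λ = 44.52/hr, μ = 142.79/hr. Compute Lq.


ρ = 44.52/142.79 = 0.3118
M/D/1: Lq = ρ²/(2(1−ρ)) = 0.09721/(2·0.6882) = 0.07063

Final: 0.07063


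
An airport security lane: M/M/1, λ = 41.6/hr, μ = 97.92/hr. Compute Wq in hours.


ρ = 41.6/97.92 = 0.4248
Wq = ρ/(μ−λ) = 0.4248/(97.92 − 41.6) = 0.4248/56.32 = 0.007543 hr

Final: 0.007543 hr


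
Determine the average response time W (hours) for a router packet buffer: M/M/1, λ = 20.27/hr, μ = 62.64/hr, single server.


W = 1/(μ−λ) = 1/(62.64 − 20.27) = 1/42.37 = 0.02360 hr

Final: 0.02360 hr


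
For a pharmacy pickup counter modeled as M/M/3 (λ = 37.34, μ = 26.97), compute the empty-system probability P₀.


a = λ/μ = 37.34/26.97 = 1.3845; ρ = a/c = 0.4615
Σ_{k=0}^{2} a^k/k! (terms k=0..2) = 1.00000 + 1.38450 + 0.95842 = 3.34292
Tail: a^3/(3!(1−ρ)) = 2.65387/(6·0.5385) = 0.82138
P₀ = 1/(3.34292 + 0.82138) = 1/4.16430 = 0.240136

Final: 0.240136


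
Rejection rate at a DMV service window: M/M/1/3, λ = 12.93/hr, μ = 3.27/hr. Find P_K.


ρ = λ/μ = 12.93/3.27 = 3.9541
P_K = (1−ρ)ρ^K/(1−ρ^(K+1)) = (-2.9541·61.823319)/(1 − 244.457344)
= -182.634025/-243.457344 = 0.750168

Final: 0.750168


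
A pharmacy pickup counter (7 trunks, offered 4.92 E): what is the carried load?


B(7,4.92) = 0.115522 (Erlang-B)
Carried load = a(1 − B) = 4.92·(1 − 0.115522) = 4.92·0.884478 = 4.3516 E

Final: 4.3516 Erlangs


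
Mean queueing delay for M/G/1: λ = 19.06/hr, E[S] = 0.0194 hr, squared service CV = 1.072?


ρ = λ·E[S] = 19.06·0.0194 = 0.3698
E[S²] = E[S]²(1+C_s²) = 0.0194²·(1+1.072) = 0.0007798
Wq = λ·E[S²]/(2(1−ρ)) = 19.06·0.0007798/(2·0.6302) = 0.01179 hr

Final: 0.01179 hr


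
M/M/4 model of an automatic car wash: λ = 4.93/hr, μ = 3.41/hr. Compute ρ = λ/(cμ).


ρ = λ/(cμ) = 4.93/(4·3.41) = 4.93/13.64 = 0.3614

Final: 0.3614


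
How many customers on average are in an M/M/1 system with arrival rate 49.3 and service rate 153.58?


ρ = λ/μ = 49.3/153.58 = 0.3210
L = ρ/(1−ρ) = 0.3210/(1 − 0.3210) = 0.3210/0.6790 = 0.4728

Final: 0.4728


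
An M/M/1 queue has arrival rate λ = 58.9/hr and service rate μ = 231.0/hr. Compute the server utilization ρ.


ρ = λ/μ = 58.9/231.0 = 0.2550

Final: 0.2550


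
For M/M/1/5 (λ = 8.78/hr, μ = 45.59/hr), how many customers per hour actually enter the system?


ρ = 0.1926; P_K = (1−ρ)ρ^5/(1−ρ^6) = 0.0002139
λ_eff = λ(1 − P_K) = 8.78·(1 − 0.0002139) = 8.78·0.999786 = 8.7781 /hr

Final: 8.7781 /hr


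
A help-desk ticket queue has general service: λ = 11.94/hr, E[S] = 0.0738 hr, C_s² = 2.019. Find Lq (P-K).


ρ = λ·E[S] = 11.94·0.0738 = 0.8812
Lq = ρ²(1+C_s²)/(2(1−ρ)) = 0.7765·(1+2.019)/(2·0.1188)
= 0.7765·3.0190/0.2377 = 9.86361

Final: 9.86361


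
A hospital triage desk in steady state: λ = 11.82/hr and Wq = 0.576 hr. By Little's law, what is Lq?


Lq = λWq = 11.82·0.576 = 6.8083

Final: 6.8083


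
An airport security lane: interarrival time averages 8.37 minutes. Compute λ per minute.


λ = 1/(interarrival time) in consistent units.
1 minute = 1 min, so λ = 1/8.37 = 0.1195 per minute

Final: 0.1195 /min


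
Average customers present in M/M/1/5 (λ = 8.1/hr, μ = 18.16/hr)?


ρ = 8.1/18.16 = 0.4460
L = ρ[1 − (K+1)ρ^K + Kρ^(K+1)] / [(1−ρ)(1−ρ^(K+1))]
Numerator: 0.4460·(1 − 6·0.017654 + 5·0.007874) = 0.416350
Denominator: (0.5540)·(0.992126) = 0.549603
L = 0.416350/0.549603 = 0.7575

Final: 0.7575


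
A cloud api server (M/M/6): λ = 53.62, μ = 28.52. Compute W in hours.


a = 1.8801; ρ = 0.3133; P₀ = 0.152423
Lq = P₀·a^c·ρ/(c!(1−ρ)²) = 0.006213
Wq = Lq/λ = 0.006213/53.62 = 0.0001159 hr
W = Wq + 1/μ = 0.0001159 + 0.03506 = 0.03518 hr

Final: 0.03518 hr


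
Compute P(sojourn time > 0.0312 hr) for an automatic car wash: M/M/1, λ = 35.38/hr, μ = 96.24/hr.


W ~ Exponential(μ−λ) for M/M/1.
μ − λ = 96.24 − 35.38 = 60.8600
P(W > t) = e^{−(μ−λ)t} = e^{−1.8988} = 0.149743

Final: 0.149743


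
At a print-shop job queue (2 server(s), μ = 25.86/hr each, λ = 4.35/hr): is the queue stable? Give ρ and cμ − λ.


Total capacity cμ = 2·25.86 = 51.72/hr
ρ = λ/(cμ) = 4.35/51.72 = 0.08411
Stable ⇔ ρ < 1: YES
Spare capacity = cμ − λ = 51.72 − 4.35 = 47.37/hr

Final: ρ = 0.08411; stable; margin = 47.37/hr


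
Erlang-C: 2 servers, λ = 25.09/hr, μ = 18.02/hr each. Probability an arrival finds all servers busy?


a = λ/μ = 1.3923; ρ = a/2 = 0.6962
P₀ = 0.179126 (from M/M/c formula)
C(c,a) = [a^c/(c!(1−ρ))]·P₀ = [1.93862/(2·0.3038)]·0.179126
= 3.19031·0.179126 = 0.571468

Final: 0.571468


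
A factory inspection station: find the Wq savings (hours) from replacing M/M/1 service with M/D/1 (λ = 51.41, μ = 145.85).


ρ = 51.41/145.85 = 0.3525
Wq(M/M/1) = ρ/(μ−λ) = 0.3525/94.44 = 0.003732 hr
Wq(M/D/1) = ρ/(2(μ−λ)) = 0.001866 hr
Savings = 0.003732 − 0.001866 = 0.001866 hr

Final: 0.001866 hr


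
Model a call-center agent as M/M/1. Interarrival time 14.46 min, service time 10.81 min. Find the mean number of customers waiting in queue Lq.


λ = 60/14.46 = 4.1494 /hr
μ = 60/10.81 = 5.5504 /hr
ρ = λ/μ = 4.1494/5.5504 = 0.7476
Lq = ρ²/(1−ρ) = 0.5589/0.2524 = 2.2141

Final: 2.2141


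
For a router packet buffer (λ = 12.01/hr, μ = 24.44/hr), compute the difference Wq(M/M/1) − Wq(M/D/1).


ρ = 12.01/24.44 = 0.4914
Wq(M/M/1) = ρ/(μ−λ) = 0.4914/12.43 = 0.03953 hr
Wq(M/D/1) = ρ/(2(μ−λ)) = 0.01977 hr
Savings = 0.03953 − 0.01977 = 0.01977 hr

Final: 0.01977 hr


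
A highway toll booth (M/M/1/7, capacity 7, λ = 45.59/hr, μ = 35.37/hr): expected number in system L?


ρ = 45.59/35.37 = 1.2889
L = ρ[1 − (K+1)ρ^K + Kρ^(K+1)] / [(1−ρ)(1−ρ^(K+1))]
Numerator: 1.2889·(1 − 8·5.910738 + 7·7.618619) = 9.079883
Denominator: (-0.2889)·(-6.618619) = 1.912420
L = 9.079883/1.912420 = 4.7479

Final: 4.7479


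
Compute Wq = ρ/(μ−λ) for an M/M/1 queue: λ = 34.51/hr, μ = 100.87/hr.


ρ = 34.51/100.87 = 0.3421
Wq = ρ/(μ−λ) = 0.3421/(100.87 − 34.51) = 0.3421/66.36 = 0.005156 hr

Final: 0.005156 hr


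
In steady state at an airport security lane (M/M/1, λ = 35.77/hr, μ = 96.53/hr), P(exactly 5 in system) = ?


ρ = 35.77/96.53 = 0.3706
P_n = (1−ρ)·ρ^n = (1 − 0.3706)·0.3706^5 = 0.6294·0.006987 = 0.004398

Final: 0.004398


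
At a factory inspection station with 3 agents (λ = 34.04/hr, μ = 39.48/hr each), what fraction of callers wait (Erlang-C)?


a = λ/μ = 0.8622; ρ = a/3 = 0.2874
P₀ = 0.419494 (from M/M/c formula)
C(c,a) = [a^c/(c!(1−ρ))]·P₀ = [0.64097/(6·0.7126)]·0.419494
= 0.14991·0.419494 = 0.062888

Final: 0.062888


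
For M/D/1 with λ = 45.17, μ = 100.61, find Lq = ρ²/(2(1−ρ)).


ρ = 45.17/100.61 = 0.4490
M/D/1: Lq = ρ²/(2(1−ρ)) = 0.2016/(2·0.5510) = 0.18290

Final: 0.18290


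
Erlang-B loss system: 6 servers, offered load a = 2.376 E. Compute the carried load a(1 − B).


B(6,2.376) = 0.023479 (Erlang-B)
Carried load = a(1 − B) = 2.376·(1 − 0.023479) = 2.376·0.976521 = 2.3202 E

Final: 2.3202 Erlangs


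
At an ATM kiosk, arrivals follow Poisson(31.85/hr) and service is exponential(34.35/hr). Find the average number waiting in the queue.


ρ = 31.85/34.35 = 0.9272
Lq = ρ²/(1−ρ) = 0.8597/0.07278 = 11.8128

Final: 11.8128


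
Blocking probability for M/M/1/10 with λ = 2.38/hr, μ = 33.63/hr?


ρ = λ/μ = 2.38/33.63 = 0.07077
P_K = (1−ρ)ρ^K/(1−ρ^(K+1)) = (0.9292·3.151e-12)/(1 − 2.230e-13)
= 2.928e-12/1.000000 = 2.928e-12

Final: 2.928e-12


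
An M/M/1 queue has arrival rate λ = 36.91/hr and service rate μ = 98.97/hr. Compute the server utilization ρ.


ρ = λ/μ = 36.91/98.97 = 0.3729

Final: 0.3729


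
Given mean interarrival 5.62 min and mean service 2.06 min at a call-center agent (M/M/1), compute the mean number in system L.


λ = 60/5.62 = 10.6762 /hr
μ = 60/2.06 = 29.1262 /hr
ρ = λ/μ = 10.6762/29.1262 = 0.3665
L = ρ/(1−ρ) = 0.3665/0.6335 = 0.5787

Final: 0.5787


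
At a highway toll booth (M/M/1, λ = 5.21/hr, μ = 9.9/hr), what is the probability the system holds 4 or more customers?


ρ = 5.21/9.9 = 0.5263
P(N ≥ n) = ρ^n = 0.5263^4 = 0.076703

Final: 0.076703


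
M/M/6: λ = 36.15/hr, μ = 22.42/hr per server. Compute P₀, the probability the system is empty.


a = λ/μ = 36.15/22.42 = 1.6124; ρ = a/c = 0.2687
Σ_{k=0}^{5} a^k/k! (terms k=0..5) = 1.00000 + 1.61240 + 1.29992 + 0.69866 + 0.28163 + 0.09082 = 4.98343
Tail: a^6/(6!(1−ρ)) = 17.57261/(720·0.7313) = 0.03338
P₀ = 1/(4.98343 + 0.03338) = 1/5.01680 = 0.199330

Final: 0.199330


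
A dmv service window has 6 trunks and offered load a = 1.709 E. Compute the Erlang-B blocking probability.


B(c,a) = (a^c/c!) / Σ_{k=0}^{c} a^k/k!
a^6/6! = 0.034603
Σ terms (k=0..6): 1.00000 + 1.70900 + 1.46034 + 0.83191 + 0.35543 + 0.12149 + 0.03460 = 5.512770
B = 0.034603/5.512770 = 0.006277

Final: 0.006277


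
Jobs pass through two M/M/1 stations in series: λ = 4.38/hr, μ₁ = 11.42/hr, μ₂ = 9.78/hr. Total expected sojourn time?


Each node sees arrival rate λ = 4.38/hr (tandem ⇒ throughput preserved).
W₁ = 1/(μ₁−λ) = 1/(11.42−4.38) = 0.14205 hr
W₂ = 1/(μ₂−λ) = 1/(9.78−4.38) = 0.18519 hr
W_total = W₁ + W₂ = 0.14205 + 0.18519 = 0.32723 hr

Final: 0.32723 hr


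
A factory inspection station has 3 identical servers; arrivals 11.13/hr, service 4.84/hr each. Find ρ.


ρ = λ/(cμ) = 11.13/(3·4.84) = 11.13/14.52 = 0.7665

Final: 0.7665


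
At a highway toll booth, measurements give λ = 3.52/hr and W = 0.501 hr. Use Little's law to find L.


L = λW = 3.52·0.501 = 1.7635

Final: 1.7635


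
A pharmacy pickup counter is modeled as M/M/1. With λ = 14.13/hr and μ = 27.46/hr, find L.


ρ = λ/μ = 14.13/27.46 = 0.5146
L = ρ/(1−ρ) = 0.5146/(1 − 0.5146) = 0.5146/0.4854 = 1.0600

Final: 1.0600


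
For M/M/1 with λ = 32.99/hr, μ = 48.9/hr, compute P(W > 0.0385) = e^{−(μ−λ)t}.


W ~ Exponential(μ−λ) for M/M/1.
μ − λ = 48.9 − 32.99 = 15.9100
P(W > t) = e^{−(μ−λ)t} = e^{−0.6125} = 0.541975

Final: 0.541975


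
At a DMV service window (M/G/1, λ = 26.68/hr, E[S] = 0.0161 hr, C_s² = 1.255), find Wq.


ρ = λ·E[S] = 26.68·0.0161 = 0.4295
E[S²] = E[S]²(1+C_s²) = 0.0161²·(1+1.255) = 0.0005845
Wq = λ·E[S²]/(2(1−ρ)) = 26.68·0.0005845/(2·0.5705) = 0.01367 hr

Final: 0.01367 hr


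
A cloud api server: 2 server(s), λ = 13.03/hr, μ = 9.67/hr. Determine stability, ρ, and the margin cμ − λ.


Total capacity cμ = 2·9.67 = 19.34/hr
ρ = λ/(cμ) = 13.03/19.34 = 0.6737
Stable ⇔ ρ < 1: YES
Spare capacity = cμ − λ = 19.34 − 13.03 = 6.31/hr

Final: ρ = 0.6737; stable; margin = 6.31/hr


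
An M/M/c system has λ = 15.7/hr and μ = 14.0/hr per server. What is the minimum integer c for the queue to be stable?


Stability requires cμ > λ ⇔ c > λ/μ.
λ/μ = 15.7/14.0 = 1.1214
Minimum integer c = ⌊1.1214⌋ + 1 = 2
Check: 2·14.0 = 28.00 > 15.7, while 1·14.0 = 14.00 ≤ 15.7

Final: 2 servers


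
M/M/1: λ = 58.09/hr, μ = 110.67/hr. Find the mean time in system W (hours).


W = 1/(μ−λ) = 1/(110.67 − 58.09) = 1/52.58 = 0.01902 hr

Final: 0.01902 hr


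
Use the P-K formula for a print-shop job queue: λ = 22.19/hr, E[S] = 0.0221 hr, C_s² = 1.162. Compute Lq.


ρ = λ·E[S] = 22.19·0.0221 = 0.4904
Lq = ρ²(1+C_s²)/(2(1−ρ)) = 0.2405·(1+1.162)/(2·0.5096)
= 0.2405·2.1620/1.0192 = 0.51015

Final: 0.51015


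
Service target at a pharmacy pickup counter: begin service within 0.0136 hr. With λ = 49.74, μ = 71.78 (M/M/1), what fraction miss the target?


ρ = 49.74/71.78 = 0.6930
P(Wq > t) = ρ·e^{−(μ−λ)t} = 0.6930·e^{−0.2997}
= 0.6930·0.741008 = 0.513482

Final: 0.513482


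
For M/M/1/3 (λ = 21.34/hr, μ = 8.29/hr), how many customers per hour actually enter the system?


ρ = 2.5742; P_K = (1−ρ)ρ^3/(1−ρ^4) = 0.625779
λ_eff = λ(1 − P_K) = 21.34·(1 − 0.625779) = 21.34·0.374221 = 7.9859 /hr

Final: 7.9859 /hr


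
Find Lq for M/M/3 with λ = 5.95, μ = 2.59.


a = λ/μ = 2.2973; ρ = a/3 = 0.7658
P₀ = 0.068668
Lq = P₀·a^c·ρ / (c!·(1−ρ)²) = 0.068668·12.12416·0.7658/(6·0.05487)
= 1.93664

Final: 1.93664


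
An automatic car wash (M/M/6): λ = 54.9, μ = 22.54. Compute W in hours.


a = 2.4357; ρ = 0.4059; P₀ = 0.087115
Lq = P₀·a^c·ρ/(c!(1−ρ)²) = 0.02906
Wq = Lq/λ = 0.02906/54.9 = 0.0005293 hr
W = Wq + 1/μ = 0.0005293 + 0.04437 = 0.04489 hr

Final: 0.04489 hr


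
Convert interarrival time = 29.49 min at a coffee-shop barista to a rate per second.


λ = 1/(interarrival time) in consistent units.
1 second = 0.0166667 min, so λ = 0.0166667/29.49 = 0.0005652 per second

Final: 0.0005652 /sec


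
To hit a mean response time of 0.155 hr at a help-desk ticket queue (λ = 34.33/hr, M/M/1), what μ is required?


W = 1/(μ−λ) ⇒ μ − λ = 1/W = 1/0.155 = 6.4516
μ = λ + 1/W = 34.33 + 6.4516 = 40.7816 per hr

Final: 40.7816 /hr


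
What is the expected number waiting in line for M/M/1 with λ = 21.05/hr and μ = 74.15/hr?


ρ = 21.05/74.15 = 0.2839
Lq = ρ²/(1−ρ) = 0.08059/0.7161 = 0.1125

Final: 0.1125


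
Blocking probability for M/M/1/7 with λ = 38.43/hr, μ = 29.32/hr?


ρ = λ/μ = 38.43/29.32 = 1.3107
P_K = (1−ρ)ρ^K/(1−ρ^(K+1)) = (-0.3107·6.645764)/(1 − 8.710666)
= -2.064902/-7.710666 = 0.267798

Final: 0.267798


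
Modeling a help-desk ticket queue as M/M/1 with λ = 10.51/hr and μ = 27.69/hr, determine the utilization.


ρ = λ/μ = 10.51/27.69 = 0.3796

Final: 0.3796


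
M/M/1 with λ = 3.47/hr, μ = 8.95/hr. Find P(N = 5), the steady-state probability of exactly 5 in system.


ρ = 3.47/8.95 = 0.3877
P_n = (1−ρ)·ρ^n = (1 − 0.3877)·0.3877^5 = 0.6123·0.008761 = 0.005364

Final: 0.005364


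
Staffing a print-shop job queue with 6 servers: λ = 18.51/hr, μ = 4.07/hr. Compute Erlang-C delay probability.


a = λ/μ = 4.5479; ρ = a/6 = 0.7580
P₀ = 0.008592 (from M/M/c formula)
C(c,a) = [a^c/(c!(1−ρ))]·P₀ = [8848.54894/(720·0.2420)]·0.008592
= 50.78059·0.008592 = 0.436308

Final: 0.436308


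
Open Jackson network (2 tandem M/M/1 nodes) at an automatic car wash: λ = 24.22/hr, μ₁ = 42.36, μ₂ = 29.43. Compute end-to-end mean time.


Each node sees arrival rate λ = 24.22/hr (tandem ⇒ throughput preserved).
W₁ = 1/(μ₁−λ) = 1/(42.36−24.22) = 0.05513 hr
W₂ = 1/(μ₂−λ) = 1/(29.43−24.22) = 0.19194 hr
W_total = W₁ + W₂ = 0.05513 + 0.19194 = 0.24707 hr

Final: 0.24707 hr


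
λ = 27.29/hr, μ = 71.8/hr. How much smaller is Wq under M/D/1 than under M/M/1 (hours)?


ρ = 27.29/71.8 = 0.3801
Wq(M/M/1) = ρ/(μ−λ) = 0.3801/44.51 = 0.008539 hr
Wq(M/D/1) = ρ/(2(μ−λ)) = 0.004270 hr
Savings = 0.008539 − 0.004270 = 0.004270 hr

Final: 0.004270 hr


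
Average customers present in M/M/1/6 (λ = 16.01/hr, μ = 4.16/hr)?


ρ = 16.01/4.16 = 3.8486
L = ρ[1 − (K+1)ρ^K + Kρ^(K+1)] / [(1−ρ)(1−ρ^(K+1))]
Numerator: 3.8486·(1 − 7·3249.286512 + 6·12505.066600) = 201227.203891
Denominator: (-2.8486)·(-12504.066600) = 35618.555098
L = 201227.203891/35618.555098 = 5.6495

Final: 5.6495


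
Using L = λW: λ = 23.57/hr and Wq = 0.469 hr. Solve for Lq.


Lq = λWq = 23.57·0.469 = 11.0543

Final: 11.0543


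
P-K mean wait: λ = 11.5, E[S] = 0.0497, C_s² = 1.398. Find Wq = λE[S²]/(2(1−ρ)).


ρ = λ·E[S] = 11.5·0.0497 = 0.5716
E[S²] = E[S]²(1+C_s²) = 0.0497²·(1+1.398) = 0.005923
Wq = λ·E[S²]/(2(1−ρ)) = 11.5·0.005923/(2·0.4284) = 0.07949 hr

Final: 0.07949 hr


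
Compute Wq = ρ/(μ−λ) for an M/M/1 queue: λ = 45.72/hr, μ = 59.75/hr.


ρ = 45.72/59.75 = 0.7652
Wq = ρ/(μ−λ) = 0.7652/(59.75 − 45.72) = 0.7652/14.03 = 0.05454 hr

Final: 0.05454 hr


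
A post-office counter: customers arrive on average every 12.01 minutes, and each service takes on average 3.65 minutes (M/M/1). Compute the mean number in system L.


λ = 60/12.01 = 4.9958 /hr
μ = 60/3.65 = 16.4384 /hr
ρ = λ/μ = 4.9958/16.4384 = 0.3039
L = ρ/(1−ρ) = 0.3039/0.6961 = 0.4366

Final: 0.4366


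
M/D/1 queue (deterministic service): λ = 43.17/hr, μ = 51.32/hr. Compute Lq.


ρ = 43.17/51.32 = 0.8412
M/D/1: Lq = ρ²/(2(1−ρ)) = 0.7076/(2·0.1588) = 2.22787

Final: 2.22787


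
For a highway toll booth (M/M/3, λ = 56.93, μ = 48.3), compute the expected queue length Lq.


a = λ/μ = 1.1787; ρ = a/3 = 0.3929
P₀ = 0.300947
Lq = P₀·a^c·ρ / (c!·(1−ρ)²) = 0.300947·1.63750·0.3929/(6·0.36858)
= 0.08755

Final: 0.08755


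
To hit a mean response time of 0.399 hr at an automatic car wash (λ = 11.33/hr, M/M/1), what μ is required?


W = 1/(μ−λ) ⇒ μ − λ = 1/W = 1/0.399 = 2.5063
μ = λ + 1/W = 11.33 + 2.5063 = 13.8363 per hr

Final: 13.8363 /hr


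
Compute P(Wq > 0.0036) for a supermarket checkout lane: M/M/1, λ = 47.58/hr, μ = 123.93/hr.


ρ = 47.58/123.93 = 0.3839
P(Wq > t) = ρ·e^{−(μ−λ)t} = 0.3839·e^{−0.2749}
= 0.3839·0.759678 = 0.291661

Final: 0.291661


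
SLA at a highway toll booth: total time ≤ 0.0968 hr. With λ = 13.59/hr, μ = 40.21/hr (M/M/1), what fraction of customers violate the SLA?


W ~ Exponential(μ−λ) for M/M/1.
μ − λ = 40.21 − 13.59 = 26.6200
P(W > t) = e^{−(μ−λ)t} = e^{−2.5768} = 0.076016

Final: 0.076016


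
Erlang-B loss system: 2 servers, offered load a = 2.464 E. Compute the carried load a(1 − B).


B(2,2.464) = 0.467048 (Erlang-B)
Carried load = a(1 − B) = 2.464·(1 − 0.467048) = 2.464·0.532952 = 1.3132 E

Final: 1.3132 Erlangs


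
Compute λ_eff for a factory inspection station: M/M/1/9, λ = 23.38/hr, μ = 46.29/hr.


ρ = 0.5051; P_K = (1−ρ)ρ^9/(1−ρ^10) = 0.001060
λ_eff = λ(1 − P_K) = 23.38·(1 − 0.001060) = 23.38·0.998940 = 23.3552 /hr

Final: 23.3552 /hr


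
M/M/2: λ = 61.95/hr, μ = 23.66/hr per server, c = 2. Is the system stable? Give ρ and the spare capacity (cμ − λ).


Total capacity cμ = 2·23.66 = 47.32/hr
ρ = λ/(cμ) = 61.95/47.32 = 1.3092
Stable ⇔ ρ < 1: NO
Spare capacity = cμ − λ = 47.32 − 61.95 = -14.63/hr

Final: ρ = 1.3092; unstable; margin = -14.63/hr


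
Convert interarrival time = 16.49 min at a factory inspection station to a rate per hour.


λ = 1/(interarrival time) in consistent units.
1 hour = 60 min, so λ = 60/16.49 = 3.6386 per hour

Final: 3.6386 /hr


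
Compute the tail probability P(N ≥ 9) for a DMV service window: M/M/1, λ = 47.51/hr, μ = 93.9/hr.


ρ = 47.51/93.9 = 0.5060
P(N ≥ n) = ρ^n = 0.5060^9 = 0.002173

Final: 0.002173


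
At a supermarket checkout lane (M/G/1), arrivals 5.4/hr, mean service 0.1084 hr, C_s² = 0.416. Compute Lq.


ρ = λ·E[S] = 5.4·0.1084 = 0.5854
Lq = ρ²(1+C_s²)/(2(1−ρ)) = 0.3426·(1+0.416)/(2·0.4146)
= 0.3426·1.4160/0.8293 = 0.58507

Final: 0.58507


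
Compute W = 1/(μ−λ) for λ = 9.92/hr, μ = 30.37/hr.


W = 1/(μ−λ) = 1/(30.37 − 9.92) = 1/20.45 = 0.04890 hr

Final: 0.04890 hr


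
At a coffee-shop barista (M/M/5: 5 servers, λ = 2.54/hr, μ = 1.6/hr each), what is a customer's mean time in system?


a = 1.5875; ρ = 0.3175; P₀ = 0.203994
Lq = P₀·a^c·ρ/(c!(1−ρ)²) = 0.01168
Wq = Lq/λ = 0.01168/2.54 = 0.004599 hr
W = Wq + 1/μ = 0.004599 + 0.62500 = 0.62960 hr

Final: 0.62960 hr


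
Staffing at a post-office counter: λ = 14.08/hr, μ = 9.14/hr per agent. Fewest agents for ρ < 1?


Stability requires cμ > λ ⇔ c > λ/μ.
λ/μ = 14.08/9.14 = 1.5405
Minimum integer c = ⌊1.5405⌋ + 1 = 2
Check: 2·9.14 = 18.28 > 14.08, while 1·9.14 = 9.14 ≤ 14.08

Final: 2 servers


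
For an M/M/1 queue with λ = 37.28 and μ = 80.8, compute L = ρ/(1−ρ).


ρ = λ/μ = 37.28/80.8 = 0.4614
L = ρ/(1−ρ) = 0.4614/(1 − 0.4614) = 0.4614/0.5386 = 0.8566

Final: 0.8566


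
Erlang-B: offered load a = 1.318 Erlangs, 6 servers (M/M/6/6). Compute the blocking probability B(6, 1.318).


B(c,a) = (a^c/c!) / Σ_{k=0}^{c} a^k/k!
a^6/6! = 0.007280
Σ terms (k=0..6): 1.00000 + 1.31800 + 0.86856 + 0.38159 + 0.12573 + 0.03314 + 0.007280 = 3.734307
B = 0.007280/3.734307 = 0.001950

Final: 0.001950


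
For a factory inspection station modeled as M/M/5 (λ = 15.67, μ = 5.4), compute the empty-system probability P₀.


a = λ/μ = 15.67/5.4 = 2.9019; ρ = a/c = 0.5804
Σ_{k=0}^{4} a^k/k! (terms k=0..4) = 1.00000 + 2.90185 + 4.21037 + 4.07263 + 2.95454 = 15.13939
Tail: a^5/(5!(1−ρ)) = 205.76722/(120·0.4196) = 4.08629
P₀ = 1/(15.13939 + 4.08629) = 1/19.22567 = 0.052014

Final: 0.052014


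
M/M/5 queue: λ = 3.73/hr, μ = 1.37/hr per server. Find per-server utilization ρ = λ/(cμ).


ρ = λ/(cμ) = 3.73/(5·1.37) = 3.73/6.85 = 0.5445

Final: 0.5445


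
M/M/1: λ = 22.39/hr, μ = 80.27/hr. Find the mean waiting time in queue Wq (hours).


ρ = 22.39/80.27 = 0.2789
Wq = ρ/(μ−λ) = 0.2789/(80.27 − 22.39) = 0.2789/57.88 = 0.004819 hr

Final: 0.004819 hr


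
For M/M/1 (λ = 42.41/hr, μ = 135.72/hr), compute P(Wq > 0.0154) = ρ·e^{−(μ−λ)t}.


ρ = 42.41/135.72 = 0.3125
P(Wq > t) = ρ·e^{−(μ−λ)t} = 0.3125·e^{−1.4370}
= 0.3125·0.237646 = 0.074260

Final: 0.074260


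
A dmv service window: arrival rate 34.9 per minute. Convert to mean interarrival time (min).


Mean interarrival time = 1/λ = 1/34.9 minute = 0.02865 minute
In minutes: 0.02865 × 1 = 0.02865 min

Final: 0.02865 min


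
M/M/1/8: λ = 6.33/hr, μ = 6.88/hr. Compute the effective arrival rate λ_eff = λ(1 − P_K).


ρ = 0.9201; P_K = (1−ρ)ρ^8/(1−ρ^9) = 0.077807
λ_eff = λ(1 − P_K) = 6.33·(1 − 0.077807) = 6.33·0.922193 = 5.8375 /hr

Final: 5.8375 /hr
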